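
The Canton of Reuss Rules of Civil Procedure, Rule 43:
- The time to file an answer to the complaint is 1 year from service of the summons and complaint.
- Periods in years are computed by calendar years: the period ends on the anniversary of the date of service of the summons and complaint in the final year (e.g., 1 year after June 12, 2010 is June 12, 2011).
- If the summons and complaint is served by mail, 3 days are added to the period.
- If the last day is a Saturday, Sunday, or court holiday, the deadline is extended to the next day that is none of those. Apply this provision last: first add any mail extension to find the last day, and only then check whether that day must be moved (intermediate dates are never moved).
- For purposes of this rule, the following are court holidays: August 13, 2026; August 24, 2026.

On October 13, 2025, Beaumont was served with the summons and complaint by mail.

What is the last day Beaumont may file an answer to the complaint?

October 16, 2026

1 year after October 13, 2025 is October 13, 2026.
Service was by mail, adding 3 days: October 13, 2026 + 3 days = October 16, 2026.
October 16, 2026 is a Friday and not a court holiday, so no extension applies.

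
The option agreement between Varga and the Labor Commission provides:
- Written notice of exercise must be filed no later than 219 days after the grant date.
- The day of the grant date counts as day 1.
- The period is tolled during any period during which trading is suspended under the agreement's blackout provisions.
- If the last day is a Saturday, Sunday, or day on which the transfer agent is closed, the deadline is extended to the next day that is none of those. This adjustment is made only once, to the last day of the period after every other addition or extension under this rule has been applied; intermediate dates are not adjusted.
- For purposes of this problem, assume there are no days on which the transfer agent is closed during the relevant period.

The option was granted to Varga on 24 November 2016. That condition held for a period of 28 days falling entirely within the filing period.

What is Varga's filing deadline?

Counting 24 November 2016 as day 1, day 219 is June 30, 2017.
Tolling adds 28 days: June 30, 2017 + 28 days = July 28, 2017.
July 28, 2017 is a Friday and not a day on which the transfer agent is closed, so no extension applies.

July 28, 2017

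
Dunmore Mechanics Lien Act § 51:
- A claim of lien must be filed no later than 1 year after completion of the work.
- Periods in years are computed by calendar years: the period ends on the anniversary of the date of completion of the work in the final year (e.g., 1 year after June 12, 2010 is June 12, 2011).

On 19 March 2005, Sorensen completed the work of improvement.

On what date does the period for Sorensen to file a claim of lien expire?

March 19, 2006

1 year after 19 March 2005 is March 19, 2006.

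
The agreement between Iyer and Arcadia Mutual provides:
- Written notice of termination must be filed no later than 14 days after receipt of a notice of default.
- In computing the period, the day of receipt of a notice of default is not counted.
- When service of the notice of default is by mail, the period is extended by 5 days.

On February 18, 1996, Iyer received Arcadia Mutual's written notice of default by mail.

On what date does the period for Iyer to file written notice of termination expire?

March 8, 1996

14 days after February 18, 1996 is March 3, 1996.
Service was by mail, adding 5 days: March 3, 1996 + 5 days = March 8, 1996.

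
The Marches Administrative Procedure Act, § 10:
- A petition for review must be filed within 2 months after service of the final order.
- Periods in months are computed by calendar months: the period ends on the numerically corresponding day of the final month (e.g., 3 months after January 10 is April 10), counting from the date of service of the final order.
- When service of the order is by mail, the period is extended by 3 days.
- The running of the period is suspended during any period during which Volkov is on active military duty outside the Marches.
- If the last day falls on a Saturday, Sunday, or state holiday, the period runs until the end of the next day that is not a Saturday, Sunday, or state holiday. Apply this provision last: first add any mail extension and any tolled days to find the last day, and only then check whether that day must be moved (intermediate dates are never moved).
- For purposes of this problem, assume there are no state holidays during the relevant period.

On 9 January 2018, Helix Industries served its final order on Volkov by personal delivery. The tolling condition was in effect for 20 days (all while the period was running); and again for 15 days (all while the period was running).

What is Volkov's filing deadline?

2 months after 9 January 2018 is March 9, 2018.
Service was not by mail, so no mail extension applies.
Tolling adds 20 days: March 9, 2018 + 20 days = March 29, 2018.
Tolling adds 15 days: March 29, 2018 + 15 days = April 13, 2018.
April 13, 2018 is a Friday and not a state holiday, so no extension applies.

April 13, 2018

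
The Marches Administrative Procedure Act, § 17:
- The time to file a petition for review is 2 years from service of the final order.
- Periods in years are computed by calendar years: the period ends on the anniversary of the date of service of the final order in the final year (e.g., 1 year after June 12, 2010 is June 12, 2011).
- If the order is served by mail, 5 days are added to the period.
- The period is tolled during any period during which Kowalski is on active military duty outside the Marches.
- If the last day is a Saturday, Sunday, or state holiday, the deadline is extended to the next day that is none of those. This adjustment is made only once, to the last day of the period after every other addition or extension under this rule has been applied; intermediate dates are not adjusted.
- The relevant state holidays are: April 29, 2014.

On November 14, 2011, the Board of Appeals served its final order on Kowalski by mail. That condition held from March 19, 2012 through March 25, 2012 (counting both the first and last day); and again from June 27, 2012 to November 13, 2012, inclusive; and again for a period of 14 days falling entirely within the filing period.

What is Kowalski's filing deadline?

April 30, 2014

2 years after November 14, 2011 is November 14, 2013.
Service was by mail, adding 5 days: November 14, 2013 + 5 days = November 19, 2013.
From March 19, 2012 through March 25, 2012 inclusive is 7 days; tolling adds 7 days: November 19, 2013 + 7 days = November 26, 2013.
From June 27, 2012 through November 13, 2012 inclusive is 140 days; tolling adds 140 days: November 26, 2013 + 140 days = April 15, 2014.
Tolling adds 14 days: April 15, 2014 + 14 days = April 29, 2014.
April 29, 2014 is a listed holiday. The next qualifying day is April 30, 2014.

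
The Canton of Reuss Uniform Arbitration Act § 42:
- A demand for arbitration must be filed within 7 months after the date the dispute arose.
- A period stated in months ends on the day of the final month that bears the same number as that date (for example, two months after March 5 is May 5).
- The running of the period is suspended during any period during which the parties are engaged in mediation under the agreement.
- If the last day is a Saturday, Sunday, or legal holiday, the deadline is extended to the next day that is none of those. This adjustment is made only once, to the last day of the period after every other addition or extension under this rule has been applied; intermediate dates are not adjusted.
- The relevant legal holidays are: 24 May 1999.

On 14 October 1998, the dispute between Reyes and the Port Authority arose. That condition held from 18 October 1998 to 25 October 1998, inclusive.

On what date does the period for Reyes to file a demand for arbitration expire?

May 25, 1999

7 months after 14 October 1998 is May 14, 1999.
From October 18, 1998 through October 25, 1998 inclusive is 8 days; tolling adds 8 days: May 14, 1999 + 8 days = May 22, 1999.
May 22, 1999 is Saturday; May 23, 1999 is Sunday; May 24, 1999 is a listed holiday. The next qualifying day is May 25, 1999.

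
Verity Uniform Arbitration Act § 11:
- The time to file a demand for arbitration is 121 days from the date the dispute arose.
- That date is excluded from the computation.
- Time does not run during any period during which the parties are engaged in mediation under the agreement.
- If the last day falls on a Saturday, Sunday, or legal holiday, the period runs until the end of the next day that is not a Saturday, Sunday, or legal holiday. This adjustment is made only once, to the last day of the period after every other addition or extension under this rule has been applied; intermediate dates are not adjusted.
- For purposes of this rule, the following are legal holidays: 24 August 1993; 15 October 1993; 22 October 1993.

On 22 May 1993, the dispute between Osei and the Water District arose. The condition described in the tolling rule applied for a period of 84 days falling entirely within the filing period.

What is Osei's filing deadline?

121 days after 22 May 1993 is September 20, 1993.
Tolling adds 84 days: September 20, 1993 + 84 days = December 13, 1993.
December 13, 1993 is a Monday and not a legal holiday, so no extension applies.

December 13, 1993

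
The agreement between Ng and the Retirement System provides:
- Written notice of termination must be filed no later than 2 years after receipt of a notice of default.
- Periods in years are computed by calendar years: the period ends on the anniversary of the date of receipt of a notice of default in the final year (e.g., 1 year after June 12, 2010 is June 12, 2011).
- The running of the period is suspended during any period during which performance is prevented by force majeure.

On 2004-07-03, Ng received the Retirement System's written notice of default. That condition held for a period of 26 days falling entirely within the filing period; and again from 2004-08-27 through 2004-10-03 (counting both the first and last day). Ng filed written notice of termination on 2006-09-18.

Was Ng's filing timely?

No

2 years after 2004-07-03 is July 3, 2006.
Tolling adds 26 days: July 3, 2006 + 26 days = July 29, 2006.
From August 27, 2004 through October 3, 2004 inclusive is 38 days; tolling adds 38 days: July 29, 2006 + 38 days = September 5, 2006.
The deadline is September 5, 2006; the filing on September 18, 2006 is after that date.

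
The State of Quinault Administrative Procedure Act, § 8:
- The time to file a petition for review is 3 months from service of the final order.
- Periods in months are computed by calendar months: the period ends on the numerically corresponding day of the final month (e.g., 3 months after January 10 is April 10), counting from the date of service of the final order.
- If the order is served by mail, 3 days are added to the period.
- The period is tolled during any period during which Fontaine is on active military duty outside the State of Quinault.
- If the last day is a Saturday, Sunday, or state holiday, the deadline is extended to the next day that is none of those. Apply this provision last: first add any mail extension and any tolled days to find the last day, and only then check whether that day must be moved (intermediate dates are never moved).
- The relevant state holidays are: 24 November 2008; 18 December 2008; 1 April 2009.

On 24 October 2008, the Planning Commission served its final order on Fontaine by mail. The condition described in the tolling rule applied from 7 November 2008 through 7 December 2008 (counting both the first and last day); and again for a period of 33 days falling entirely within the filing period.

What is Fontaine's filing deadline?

April 2, 2009

3 months after 24 October 2008 is January 24, 2009.
Service was by mail, adding 3 days: January 24, 2009 + 3 days = January 27, 2009.
From November 7, 2008 through December 7, 2008 inclusive is 31 days; tolling adds 31 days: January 27, 2009 + 31 days = February 27, 2009.
Tolling adds 33 days: February 27, 2009 + 33 days = April 1, 2009.
April 1, 2009 is a listed holiday. The next qualifying day is April 2, 2009.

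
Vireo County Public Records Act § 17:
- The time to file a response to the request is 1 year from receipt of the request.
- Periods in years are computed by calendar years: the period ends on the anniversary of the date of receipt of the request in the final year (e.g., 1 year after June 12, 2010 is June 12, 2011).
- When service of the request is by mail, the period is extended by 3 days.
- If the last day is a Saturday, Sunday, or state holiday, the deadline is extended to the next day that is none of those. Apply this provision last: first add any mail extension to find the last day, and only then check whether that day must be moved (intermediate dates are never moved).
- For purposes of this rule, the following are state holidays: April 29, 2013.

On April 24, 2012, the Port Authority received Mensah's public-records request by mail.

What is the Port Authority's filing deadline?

April 30, 2013

1 year after April 24, 2012 is April 24, 2013.
Service was by mail, adding 3 days: April 24, 2013 + 3 days = April 27, 2013.
April 27, 2013 is Saturday; April 28, 2013 is Sunday; April 29, 2013 is a listed holiday. The next qualifying day is April 30, 2013.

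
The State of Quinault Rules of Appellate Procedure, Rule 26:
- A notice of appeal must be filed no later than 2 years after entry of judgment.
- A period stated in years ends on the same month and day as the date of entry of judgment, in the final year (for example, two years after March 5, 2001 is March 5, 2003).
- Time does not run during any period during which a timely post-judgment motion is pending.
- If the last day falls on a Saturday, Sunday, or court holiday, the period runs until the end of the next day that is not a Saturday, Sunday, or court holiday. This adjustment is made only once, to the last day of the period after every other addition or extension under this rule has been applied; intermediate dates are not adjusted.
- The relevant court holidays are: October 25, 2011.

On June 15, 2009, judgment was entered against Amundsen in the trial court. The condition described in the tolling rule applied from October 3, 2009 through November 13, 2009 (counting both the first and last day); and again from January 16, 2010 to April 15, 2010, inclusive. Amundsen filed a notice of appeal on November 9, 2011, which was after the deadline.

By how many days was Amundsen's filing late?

14 days

2 years after June 15, 2009 is June 15, 2011.
From October 3, 2009 through November 13, 2009 inclusive is 42 days; tolling adds 42 days: June 15, 2011 + 42 days = July 27, 2011.
From January 16, 2010 through April 15, 2010 inclusive is 90 days; tolling adds 90 days: July 27, 2011 + 90 days = October 25, 2011.
October 25, 2011 is a listed holiday. The next qualifying day is October 26, 2011.
The deadline is October 26, 2011; from October 26, 2011 to November 9, 2011 is 14 days.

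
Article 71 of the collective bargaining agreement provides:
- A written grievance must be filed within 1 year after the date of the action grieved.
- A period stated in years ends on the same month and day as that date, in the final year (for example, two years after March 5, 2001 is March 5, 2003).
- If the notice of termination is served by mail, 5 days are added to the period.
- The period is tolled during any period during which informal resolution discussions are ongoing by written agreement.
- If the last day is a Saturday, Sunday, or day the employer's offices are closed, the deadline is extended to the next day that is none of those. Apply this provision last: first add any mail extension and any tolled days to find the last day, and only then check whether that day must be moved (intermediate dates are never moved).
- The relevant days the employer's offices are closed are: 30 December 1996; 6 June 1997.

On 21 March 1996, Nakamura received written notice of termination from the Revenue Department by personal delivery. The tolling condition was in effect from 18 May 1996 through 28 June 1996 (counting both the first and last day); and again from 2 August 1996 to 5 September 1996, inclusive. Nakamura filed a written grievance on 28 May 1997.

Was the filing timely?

1 year after 21 March 1996 is March 21, 1997.
Service was not by mail, so no mail extension applies.
From May 18, 1996 through June 28, 1996 inclusive is 42 days; tolling adds 42 days: March 21, 1997 + 42 days = May 2, 1997.
From August 2, 1996 through September 5, 1996 inclusive is 35 days; tolling adds 35 days: May 2, 1997 + 35 days = June 6, 1997.
June 6, 1997 is a listed holiday; June 7, 1997 is Saturday; June 8, 1997 is Sunday. The next qualifying day is June 9, 1997.
The deadline is June 9, 1997; the filing on May 28, 1997 is on or before that date.

Yes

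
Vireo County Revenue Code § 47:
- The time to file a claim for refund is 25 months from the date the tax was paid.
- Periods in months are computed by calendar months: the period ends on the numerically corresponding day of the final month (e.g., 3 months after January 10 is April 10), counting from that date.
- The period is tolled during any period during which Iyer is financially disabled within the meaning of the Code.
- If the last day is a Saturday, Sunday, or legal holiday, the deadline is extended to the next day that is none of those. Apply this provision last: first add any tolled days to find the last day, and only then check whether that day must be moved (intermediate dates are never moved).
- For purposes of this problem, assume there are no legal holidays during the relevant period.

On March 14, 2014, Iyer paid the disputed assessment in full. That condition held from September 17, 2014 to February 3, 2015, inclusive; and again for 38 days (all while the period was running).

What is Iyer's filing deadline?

25 months after March 14, 2014 is April 14, 2016.
From September 17, 2014 through February 3, 2015 inclusive is 140 days; tolling adds 140 days: April 14, 2016 + 140 days = September 1, 2016.
Tolling adds 38 days: September 1, 2016 + 38 days = October 9, 2016.
October 9, 2016 is Sunday. The next qualifying day is October 10, 2016.

October 10, 2016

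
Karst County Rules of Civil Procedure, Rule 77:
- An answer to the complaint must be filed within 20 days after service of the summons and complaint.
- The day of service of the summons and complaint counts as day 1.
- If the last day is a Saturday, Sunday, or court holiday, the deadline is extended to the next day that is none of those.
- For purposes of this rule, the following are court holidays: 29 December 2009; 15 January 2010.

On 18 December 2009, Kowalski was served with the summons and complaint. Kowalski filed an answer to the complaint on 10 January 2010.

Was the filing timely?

No

Counting 18 December 2009 as day 1, day 20 is January 6, 2010.
January 6, 2010 is a Wednesday and not a court holiday, so no extension applies.
The deadline is January 6, 2010; the filing on January 10, 2010 is after that date.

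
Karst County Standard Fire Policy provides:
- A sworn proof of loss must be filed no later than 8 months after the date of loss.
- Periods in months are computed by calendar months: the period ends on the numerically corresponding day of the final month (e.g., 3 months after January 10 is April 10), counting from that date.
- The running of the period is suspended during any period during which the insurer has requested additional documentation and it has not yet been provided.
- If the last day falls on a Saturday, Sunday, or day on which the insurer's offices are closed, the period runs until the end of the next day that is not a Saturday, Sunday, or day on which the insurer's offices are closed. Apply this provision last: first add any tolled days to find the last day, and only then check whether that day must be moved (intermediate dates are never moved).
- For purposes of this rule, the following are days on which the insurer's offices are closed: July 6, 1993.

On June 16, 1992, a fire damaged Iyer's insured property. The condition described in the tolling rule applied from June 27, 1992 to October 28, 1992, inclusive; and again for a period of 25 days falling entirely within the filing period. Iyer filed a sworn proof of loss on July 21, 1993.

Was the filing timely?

No

8 months after June 16, 1992 is February 16, 1993.
From June 27, 1992 through October 28, 1992 inclusive is 124 days; tolling adds 124 days: February 16, 1993 + 124 days = June 20, 1993.
Tolling adds 25 days: June 20, 1993 + 25 days = July 15, 1993.
July 15, 1993 is a Thursday and not a day on which the insurer's offices are closed, so no extension applies.
The deadline is July 15, 1993; the filing on July 21, 1993 is after that date.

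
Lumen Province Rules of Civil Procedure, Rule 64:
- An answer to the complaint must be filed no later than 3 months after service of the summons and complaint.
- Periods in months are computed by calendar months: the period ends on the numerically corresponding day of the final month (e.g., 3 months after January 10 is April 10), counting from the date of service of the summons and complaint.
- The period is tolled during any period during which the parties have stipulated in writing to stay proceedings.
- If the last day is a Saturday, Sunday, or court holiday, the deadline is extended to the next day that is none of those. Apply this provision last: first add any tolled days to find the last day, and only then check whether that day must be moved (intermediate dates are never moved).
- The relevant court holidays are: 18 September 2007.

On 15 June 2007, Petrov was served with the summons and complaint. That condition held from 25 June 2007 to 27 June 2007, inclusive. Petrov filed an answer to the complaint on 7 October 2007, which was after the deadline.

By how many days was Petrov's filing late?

18 days

3 months after 15 June 2007 is September 15, 2007.
From June 25, 2007 through June 27, 2007 inclusive is 3 days; tolling adds 3 days: September 15, 2007 + 3 days = September 18, 2007.
September 18, 2007 is a listed holiday. The next qualifying day is September 19, 2007.
The deadline is September 19, 2007; from September 19, 2007 to October 7, 2007 is 18 days.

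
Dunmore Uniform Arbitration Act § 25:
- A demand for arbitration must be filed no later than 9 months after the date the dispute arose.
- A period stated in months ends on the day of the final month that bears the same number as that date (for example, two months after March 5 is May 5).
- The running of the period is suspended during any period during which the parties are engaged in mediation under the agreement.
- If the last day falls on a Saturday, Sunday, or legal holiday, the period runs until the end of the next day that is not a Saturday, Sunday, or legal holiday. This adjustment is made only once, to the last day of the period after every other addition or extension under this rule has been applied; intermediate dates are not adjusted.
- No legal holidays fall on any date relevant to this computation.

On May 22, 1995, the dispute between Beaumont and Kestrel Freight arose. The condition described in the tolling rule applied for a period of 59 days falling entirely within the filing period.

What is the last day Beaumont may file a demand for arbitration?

9 months after May 22, 1995 is February 22, 1996.
Tolling adds 59 days: February 22, 1996 + 59 days = April 21, 1996.
April 21, 1996 is Sunday. The next qualifying day is April 22, 1996.

April 22, 1996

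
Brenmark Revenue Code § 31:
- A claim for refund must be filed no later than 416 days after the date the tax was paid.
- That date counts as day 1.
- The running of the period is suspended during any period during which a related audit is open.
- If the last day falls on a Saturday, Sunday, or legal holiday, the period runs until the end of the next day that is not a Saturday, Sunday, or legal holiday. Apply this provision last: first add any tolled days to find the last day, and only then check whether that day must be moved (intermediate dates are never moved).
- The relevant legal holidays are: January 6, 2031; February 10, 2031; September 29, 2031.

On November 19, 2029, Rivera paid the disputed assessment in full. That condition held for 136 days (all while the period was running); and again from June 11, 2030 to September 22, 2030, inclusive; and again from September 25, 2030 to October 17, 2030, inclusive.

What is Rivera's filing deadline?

September 30, 2031

Counting November 19, 2029 as day 1, day 416 is January 8, 2031.
Tolling adds 136 days: January 8, 2031 + 136 days = May 24, 2031.
From June 11, 2030 through September 22, 2030 inclusive is 104 days; tolling adds 104 days: May 24, 2031 + 104 days = September 5, 2031.
From September 25, 2030 through October 17, 2030 inclusive is 23 days; tolling adds 23 days: September 5, 2031 + 23 days = September 28, 2031.
September 28, 2031 is Sunday; September 29, 2031 is a listed holiday. The next qualifying day is September 30, 2031.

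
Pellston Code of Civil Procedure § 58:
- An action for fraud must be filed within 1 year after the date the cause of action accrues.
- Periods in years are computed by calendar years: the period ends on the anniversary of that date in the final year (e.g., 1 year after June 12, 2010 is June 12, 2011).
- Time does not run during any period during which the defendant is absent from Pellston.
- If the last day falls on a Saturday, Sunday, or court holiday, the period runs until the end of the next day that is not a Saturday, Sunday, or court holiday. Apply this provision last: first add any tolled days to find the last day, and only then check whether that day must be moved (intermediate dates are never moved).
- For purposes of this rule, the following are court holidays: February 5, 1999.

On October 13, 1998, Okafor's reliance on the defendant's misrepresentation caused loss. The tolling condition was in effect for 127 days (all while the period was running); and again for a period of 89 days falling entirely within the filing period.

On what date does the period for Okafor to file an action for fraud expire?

May 16, 2000

1 year after October 13, 1998 is October 13, 1999.
Tolling adds 127 days: October 13, 1999 + 127 days = February 17, 2000.
Tolling adds 89 days: February 17, 2000 + 89 days = May 16, 2000.
May 16, 2000 is a Tuesday and not a court holiday, so no extension applies.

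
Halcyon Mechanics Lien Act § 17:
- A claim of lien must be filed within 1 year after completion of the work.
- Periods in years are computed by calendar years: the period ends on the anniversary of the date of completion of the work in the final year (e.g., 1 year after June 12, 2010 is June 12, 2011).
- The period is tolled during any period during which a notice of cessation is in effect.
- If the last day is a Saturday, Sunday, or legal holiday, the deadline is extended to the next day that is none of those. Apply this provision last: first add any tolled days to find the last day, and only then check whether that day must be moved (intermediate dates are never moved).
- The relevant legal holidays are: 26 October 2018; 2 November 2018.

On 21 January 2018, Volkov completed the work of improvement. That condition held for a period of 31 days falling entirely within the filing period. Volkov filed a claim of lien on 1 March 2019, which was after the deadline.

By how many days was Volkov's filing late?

1 year after 21 January 2018 is January 21, 2019.
Tolling adds 31 days: January 21, 2019 + 31 days = February 21, 2019.
February 21, 2019 is a Thursday and not a legal holiday, so no extension applies.
The deadline is February 21, 2019; from February 21, 2019 to March 1, 2019 is 8 days.

8 days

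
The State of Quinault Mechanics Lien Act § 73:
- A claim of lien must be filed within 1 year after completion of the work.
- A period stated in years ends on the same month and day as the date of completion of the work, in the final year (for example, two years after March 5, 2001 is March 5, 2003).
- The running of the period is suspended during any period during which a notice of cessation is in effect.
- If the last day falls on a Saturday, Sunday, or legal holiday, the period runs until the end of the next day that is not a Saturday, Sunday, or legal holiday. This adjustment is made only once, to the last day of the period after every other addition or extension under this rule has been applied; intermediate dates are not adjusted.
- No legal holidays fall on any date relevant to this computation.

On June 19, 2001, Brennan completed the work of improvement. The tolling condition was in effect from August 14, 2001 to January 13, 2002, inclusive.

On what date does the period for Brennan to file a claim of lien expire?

November 19, 2002

1 year after June 19, 2001 is June 19, 2002.
From August 14, 2001 through January 13, 2002 inclusive is 153 days; tolling adds 153 days: June 19, 2002 + 153 days = November 19, 2002.
November 19, 2002 is a Tuesday and not a legal holiday, so no extension applies.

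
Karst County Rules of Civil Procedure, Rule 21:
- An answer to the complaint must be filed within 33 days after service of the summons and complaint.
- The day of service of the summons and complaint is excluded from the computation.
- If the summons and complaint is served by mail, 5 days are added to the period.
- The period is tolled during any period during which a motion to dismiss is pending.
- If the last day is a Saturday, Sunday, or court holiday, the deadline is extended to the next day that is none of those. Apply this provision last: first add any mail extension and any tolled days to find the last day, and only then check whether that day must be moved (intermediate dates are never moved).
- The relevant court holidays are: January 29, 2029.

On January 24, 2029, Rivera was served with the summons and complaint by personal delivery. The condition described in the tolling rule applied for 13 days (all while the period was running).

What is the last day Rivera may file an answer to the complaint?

33 days after January 24, 2029 is February 26, 2029.
Service was not by mail, so no mail extension applies.
Tolling adds 13 days: February 26, 2029 + 13 days = March 11, 2029.
March 11, 2029 is Sunday. The next qualifying day is March 12, 2029.

March 12, 2029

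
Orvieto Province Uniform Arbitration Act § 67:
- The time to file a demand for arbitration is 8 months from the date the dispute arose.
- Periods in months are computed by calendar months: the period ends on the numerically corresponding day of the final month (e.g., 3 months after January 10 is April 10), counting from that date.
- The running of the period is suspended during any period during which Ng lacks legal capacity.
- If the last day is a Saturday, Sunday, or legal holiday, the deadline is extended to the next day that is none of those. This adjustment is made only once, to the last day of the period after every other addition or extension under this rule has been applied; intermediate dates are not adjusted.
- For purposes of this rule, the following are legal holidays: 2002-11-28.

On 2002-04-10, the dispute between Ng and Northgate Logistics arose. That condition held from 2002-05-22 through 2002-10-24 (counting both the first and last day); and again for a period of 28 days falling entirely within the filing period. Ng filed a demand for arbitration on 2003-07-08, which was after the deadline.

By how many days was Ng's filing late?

26 days

8 months after 2002-04-10 is December 10, 2002.
From May 22, 2002 through October 24, 2002 inclusive is 156 days; tolling adds 156 days: December 10, 2002 + 156 days = May 15, 2003.
Tolling adds 28 days: May 15, 2003 + 28 days = June 12, 2003.
June 12, 2003 is a Thursday and not a legal holiday, so no extension applies.
The deadline is June 12, 2003; from June 12, 2003 to July 8, 2003 is 26 days.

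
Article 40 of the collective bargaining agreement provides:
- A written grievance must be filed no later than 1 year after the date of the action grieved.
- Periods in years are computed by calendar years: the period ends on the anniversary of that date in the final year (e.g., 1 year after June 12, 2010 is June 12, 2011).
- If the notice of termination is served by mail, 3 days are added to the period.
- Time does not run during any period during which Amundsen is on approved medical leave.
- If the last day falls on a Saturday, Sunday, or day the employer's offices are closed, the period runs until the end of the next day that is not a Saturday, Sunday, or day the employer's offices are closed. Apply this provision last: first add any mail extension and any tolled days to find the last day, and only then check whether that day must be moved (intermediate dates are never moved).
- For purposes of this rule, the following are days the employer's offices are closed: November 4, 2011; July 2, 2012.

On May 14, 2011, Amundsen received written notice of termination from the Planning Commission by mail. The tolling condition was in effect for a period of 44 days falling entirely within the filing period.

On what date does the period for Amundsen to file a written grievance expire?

July 3, 2012

1 year after May 14, 2011 is May 14, 2012.
Service was by mail, adding 3 days: May 14, 2012 + 3 days = May 17, 2012.
Tolling adds 44 days: May 17, 2012 + 44 days = June 30, 2012.
June 30, 2012 is Saturday; July 1, 2012 is Sunday; July 2, 2012 is a listed holiday. The next qualifying day is July 3, 2012.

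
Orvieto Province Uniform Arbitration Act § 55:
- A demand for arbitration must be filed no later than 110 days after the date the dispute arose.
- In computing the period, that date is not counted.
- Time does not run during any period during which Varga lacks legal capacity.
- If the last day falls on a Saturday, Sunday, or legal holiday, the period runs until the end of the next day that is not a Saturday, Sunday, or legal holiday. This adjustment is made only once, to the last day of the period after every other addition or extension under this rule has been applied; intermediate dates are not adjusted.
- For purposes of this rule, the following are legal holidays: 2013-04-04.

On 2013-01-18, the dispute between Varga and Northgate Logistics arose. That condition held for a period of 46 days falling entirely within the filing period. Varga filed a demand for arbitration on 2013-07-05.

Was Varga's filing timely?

No

110 days after 2013-01-18 is May 8, 2013.
Tolling adds 46 days: May 8, 2013 + 46 days = June 23, 2013.
June 23, 2013 is Sunday. The next qualifying day is June 24, 2013.
The deadline is June 24, 2013; the filing on July 5, 2013 is after that date.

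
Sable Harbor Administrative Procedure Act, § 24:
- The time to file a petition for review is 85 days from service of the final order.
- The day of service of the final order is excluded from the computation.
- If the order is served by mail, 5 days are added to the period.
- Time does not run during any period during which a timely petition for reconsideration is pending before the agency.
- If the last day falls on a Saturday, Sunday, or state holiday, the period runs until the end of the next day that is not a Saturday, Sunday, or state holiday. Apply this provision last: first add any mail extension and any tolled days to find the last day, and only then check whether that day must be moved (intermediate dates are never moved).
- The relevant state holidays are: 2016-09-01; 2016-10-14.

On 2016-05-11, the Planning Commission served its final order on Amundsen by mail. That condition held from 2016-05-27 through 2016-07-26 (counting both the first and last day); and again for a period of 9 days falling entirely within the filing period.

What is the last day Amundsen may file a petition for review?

85 days after 2016-05-11 is August 4, 2016.
Service was by mail, adding 5 days: August 4, 2016 + 5 days = August 9, 2016.
From May 27, 2016 through July 26, 2016 inclusive is 61 days; tolling adds 61 days: August 9, 2016 + 61 days = October 9, 2016.
Tolling adds 9 days: October 9, 2016 + 9 days = October 18, 2016.
October 18, 2016 is a Tuesday and not a state holiday, so no extension applies.

October 18, 2016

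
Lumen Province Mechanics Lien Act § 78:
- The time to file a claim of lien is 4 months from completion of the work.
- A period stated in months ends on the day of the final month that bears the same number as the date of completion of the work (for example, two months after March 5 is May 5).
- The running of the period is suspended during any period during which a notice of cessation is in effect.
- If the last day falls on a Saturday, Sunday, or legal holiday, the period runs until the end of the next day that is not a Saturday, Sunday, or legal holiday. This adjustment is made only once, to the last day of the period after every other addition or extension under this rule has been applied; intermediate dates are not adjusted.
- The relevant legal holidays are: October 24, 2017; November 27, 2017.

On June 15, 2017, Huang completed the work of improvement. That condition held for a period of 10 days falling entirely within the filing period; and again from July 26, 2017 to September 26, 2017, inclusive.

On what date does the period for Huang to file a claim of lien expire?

December 27, 2017

4 months after June 15, 2017 is October 15, 2017.
Tolling adds 10 days: October 15, 2017 + 10 days = October 25, 2017.
From July 26, 2017 through September 26, 2017 inclusive is 63 days; tolling adds 63 days: October 25, 2017 + 63 days = December 27, 2017.
December 27, 2017 is a Wednesday and not a legal holiday, so no extension applies.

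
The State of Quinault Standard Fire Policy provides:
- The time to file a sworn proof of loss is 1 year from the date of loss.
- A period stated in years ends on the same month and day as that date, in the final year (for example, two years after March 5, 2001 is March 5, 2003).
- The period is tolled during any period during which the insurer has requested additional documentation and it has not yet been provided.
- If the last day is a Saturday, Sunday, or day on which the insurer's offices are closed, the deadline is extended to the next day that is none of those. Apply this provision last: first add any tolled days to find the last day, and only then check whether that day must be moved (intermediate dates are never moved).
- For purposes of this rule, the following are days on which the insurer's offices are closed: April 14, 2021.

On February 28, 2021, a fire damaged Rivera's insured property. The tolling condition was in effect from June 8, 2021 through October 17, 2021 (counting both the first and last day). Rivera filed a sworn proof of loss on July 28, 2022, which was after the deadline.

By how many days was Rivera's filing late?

1 year after February 28, 2021 is February 28, 2022.
From June 8, 2021 through October 17, 2021 inclusive is 132 days; tolling adds 132 days: February 28, 2022 + 132 days = July 10, 2022.
July 10, 2022 is Sunday. The next qualifying day is July 11, 2022.
The deadline is July 11, 2022; from July 11, 2022 to July 28, 2022 is 17 days.

17 days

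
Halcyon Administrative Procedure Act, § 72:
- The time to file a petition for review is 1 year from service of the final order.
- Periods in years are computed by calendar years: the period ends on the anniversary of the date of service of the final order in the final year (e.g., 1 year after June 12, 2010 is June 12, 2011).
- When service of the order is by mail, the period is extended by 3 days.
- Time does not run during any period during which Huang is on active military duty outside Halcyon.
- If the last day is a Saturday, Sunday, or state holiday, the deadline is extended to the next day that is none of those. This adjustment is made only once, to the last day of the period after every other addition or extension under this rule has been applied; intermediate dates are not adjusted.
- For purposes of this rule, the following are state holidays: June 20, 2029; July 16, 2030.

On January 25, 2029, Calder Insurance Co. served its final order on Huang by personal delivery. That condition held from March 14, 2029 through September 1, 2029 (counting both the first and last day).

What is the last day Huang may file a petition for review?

July 17, 2030

1 year after January 25, 2029 is January 25, 2030.
Service was not by mail, so no mail extension applies.
From March 14, 2029 through September 1, 2029 inclusive is 172 days; tolling adds 172 days: January 25, 2030 + 172 days = July 16, 2030.
July 16, 2030 is a listed holiday. The next qualifying day is July 17, 2030.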